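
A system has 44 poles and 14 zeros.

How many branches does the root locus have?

Root locus has n branches where n = number of poles = 44.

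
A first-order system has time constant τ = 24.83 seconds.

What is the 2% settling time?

For first-order system, 2% settling time ≈ 4τ = 4 × 24.83 = 99.32 s.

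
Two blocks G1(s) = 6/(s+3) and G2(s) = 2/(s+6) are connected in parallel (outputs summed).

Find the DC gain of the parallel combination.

Parallel: G_eq = G1 + G2. DC gain = G1(0) + G2(0) = 6/3 + 2/6 = 2 + 0.3333 = 2.3333.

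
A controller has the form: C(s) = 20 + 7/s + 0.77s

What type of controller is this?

This is a Proportional-Integral-Derivative (PID) controller.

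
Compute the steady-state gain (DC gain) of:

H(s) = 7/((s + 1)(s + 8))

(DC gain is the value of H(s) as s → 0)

DC gain = H(0) = 7/(1 × 8) = 7/8 = 0.875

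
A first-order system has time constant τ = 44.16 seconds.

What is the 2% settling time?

For first-order system, 2% settling time ≈ 4τ = 4 × 44.16 = 176.64 s.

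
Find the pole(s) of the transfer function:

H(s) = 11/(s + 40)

Pole is where denominator = 0: s + 40 = 0, so s = -40.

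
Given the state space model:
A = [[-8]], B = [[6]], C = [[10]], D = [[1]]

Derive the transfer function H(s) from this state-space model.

(sI - A)⁻¹ = 1/(s + 8). H(s) = 10×6/(s + 8) + 1 = (s + 68)/(s + 8).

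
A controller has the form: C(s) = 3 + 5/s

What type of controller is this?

This is a Proportional-Integral (PI) controller.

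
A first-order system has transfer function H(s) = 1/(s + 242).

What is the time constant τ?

For H(s) = 1/(s + 1/τ), the pole is at -1/τ = -242, so τ = 1/242 = 0.0041 s.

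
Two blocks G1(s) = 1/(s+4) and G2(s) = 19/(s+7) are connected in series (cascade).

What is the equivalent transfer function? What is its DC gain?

Series: multiply transfer functions. G_eq = 1/(s+4) × 19/(s+7) = 19/((s+4)(s+7)). DC gain = 19/(4×7) = 0.6786.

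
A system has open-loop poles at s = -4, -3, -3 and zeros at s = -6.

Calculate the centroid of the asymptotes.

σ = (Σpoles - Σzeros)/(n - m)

σ = (Σpoles - Σzeros)/(n - m) = (-10 - (-6))/(3 - 1) = -4/2 = -2.0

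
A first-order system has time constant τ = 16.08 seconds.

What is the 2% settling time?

For first-order system, 2% settling time ≈ 4τ = 4 × 16.08 = 64.32 s.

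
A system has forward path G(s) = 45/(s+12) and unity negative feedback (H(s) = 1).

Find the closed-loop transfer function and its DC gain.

T(s) = G/(1+GH) = [45/(s+12)] / [1 + 45/(s+12)] = 45/(s+12+45) = 45/(s+57). DC gain = 45/57 = 0.7895.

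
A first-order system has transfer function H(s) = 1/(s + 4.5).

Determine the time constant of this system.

For H(s) = 1/(s + 1/τ), the pole is at -1/τ = -4.5, so τ = 1/4.5 = 0.2222 s.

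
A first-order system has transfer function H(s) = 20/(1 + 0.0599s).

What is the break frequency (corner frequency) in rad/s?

Corner frequency = 1/τ = 1/0.0599 = 16.694 rad/s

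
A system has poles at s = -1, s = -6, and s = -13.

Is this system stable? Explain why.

All poles are in the left half-plane. System is stable.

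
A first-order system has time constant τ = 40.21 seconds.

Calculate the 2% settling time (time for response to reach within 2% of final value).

For first-order system, 2% settling time ≈ 4τ = 4 × 40.21 = 160.84 s.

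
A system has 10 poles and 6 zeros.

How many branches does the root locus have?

Root locus has n branches where n = number of poles = 10.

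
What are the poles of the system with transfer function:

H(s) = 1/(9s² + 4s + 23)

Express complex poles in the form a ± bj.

Discriminant = 4² - 4×9×23 = 16 - 828 = -812 < 0, so the poles are a complex conjugate pair s = (-4 ± j√812)/(2×9). Real part = -4/(2×9) = -4/18 ≈ -0.2222; imaginary part = ±√812/(2×9) ≈ 1.5831. Poles: s = -0.2222 ± 1.5831j.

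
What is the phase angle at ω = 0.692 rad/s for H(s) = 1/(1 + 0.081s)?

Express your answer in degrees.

Phase = -arctan(ωτ) = -arctan(0.692 × 0.081) = -3.2°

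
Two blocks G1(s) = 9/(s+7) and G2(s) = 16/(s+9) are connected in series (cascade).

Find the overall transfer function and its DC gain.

Series: multiply transfer functions. G_eq = 9/(s+7) × 16/(s+9) = 144/((s+7)(s+9)). DC gain = 144/(7×9) = 2.2857.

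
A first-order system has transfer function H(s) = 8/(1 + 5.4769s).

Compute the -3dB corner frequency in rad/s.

Corner frequency = 1/τ = 1/5.4769 = 0.183 rad/s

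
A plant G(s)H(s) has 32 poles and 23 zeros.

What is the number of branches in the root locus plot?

Root locus has n branches where n = number of poles = 32.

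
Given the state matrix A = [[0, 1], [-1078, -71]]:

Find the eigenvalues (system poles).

det(A - λI) = λ² - (-71)λ + 1078 = (λ - (-22))(λ - (-49)). Eigenvalues: -22, -49.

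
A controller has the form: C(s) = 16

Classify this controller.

This is a Proportional (P) controller.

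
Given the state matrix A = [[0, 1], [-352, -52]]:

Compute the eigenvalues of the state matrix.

det(A - λI) = λ² - (-52)λ + 352 = (λ - (-8))(λ - (-44)). Eigenvalues: -8, -44.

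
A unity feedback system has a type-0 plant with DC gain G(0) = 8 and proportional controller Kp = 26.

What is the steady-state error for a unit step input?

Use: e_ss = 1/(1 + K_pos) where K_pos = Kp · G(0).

K_pos = Kp · G(0) = 26 × 8 = 208. e_ss = 1/(1 + 208) = 0.0048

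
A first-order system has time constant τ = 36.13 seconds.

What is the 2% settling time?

For first-order system, 2% settling time ≈ 4τ = 4 × 36.13 = 144.52 s.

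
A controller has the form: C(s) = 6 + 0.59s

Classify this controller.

This is a Proportional-Derivative (PD) controller.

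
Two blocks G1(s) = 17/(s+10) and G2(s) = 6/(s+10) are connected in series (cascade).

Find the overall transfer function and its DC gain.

Series: multiply transfer functions. G_eq = 17/(s+10) × 6/(s+10) = 102/((s+10)(s+10)). DC gain = 102/(10×10) = 1.02.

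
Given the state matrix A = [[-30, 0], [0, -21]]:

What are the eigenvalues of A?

For diagonal matrix, eigenvalues are diagonal entries: λ₁ = -30, λ₂ = -21.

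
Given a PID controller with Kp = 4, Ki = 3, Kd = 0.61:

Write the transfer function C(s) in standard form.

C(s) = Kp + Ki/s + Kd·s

Substituting values: C(s) = 4 + 3/s + 0.61s = (0.61s² + 4s + 3)/s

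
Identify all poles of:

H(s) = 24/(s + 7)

Pole is where denominator = 0: s + 7 = 0, so s = -7.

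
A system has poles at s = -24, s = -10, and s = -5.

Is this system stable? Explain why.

All poles are in the left half-plane. System is stable.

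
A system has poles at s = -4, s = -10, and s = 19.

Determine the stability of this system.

Pole(s) at s = 19 are not in the left half-plane. System is unstable.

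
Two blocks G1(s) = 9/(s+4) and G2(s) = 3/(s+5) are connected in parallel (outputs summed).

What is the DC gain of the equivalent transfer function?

Parallel: G_eq = G1 + G2. DC gain = G1(0) + G2(0) = 9/4 + 3/5 = 2.25 + 0.6 = 2.85.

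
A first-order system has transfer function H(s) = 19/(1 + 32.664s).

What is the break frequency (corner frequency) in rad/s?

Corner frequency = 1/τ = 1/32.664 = 0.031 rad/s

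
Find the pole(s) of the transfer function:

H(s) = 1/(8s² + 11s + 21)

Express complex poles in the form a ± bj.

Discriminant = 11² - 4×8×21 = 121 - 672 = -551 < 0, so the poles are a complex conjugate pair s = (-11 ± j√551)/(2×8). Real part = -11/(2×8) = -11/16 = -0.6875; imaginary part = ±√551/(2×8) ≈ 1.4671. Poles: s = -0.6875 ± 1.4671j.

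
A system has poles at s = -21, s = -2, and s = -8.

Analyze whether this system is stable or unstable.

All poles are in the left half-plane. System is stable.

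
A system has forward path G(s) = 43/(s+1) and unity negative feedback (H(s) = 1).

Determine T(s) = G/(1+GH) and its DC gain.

T(s) = G/(1+GH) = [43/(s+1)] / [1 + 43/(s+1)] = 43/(s+1+43) = 43/(s+44). DC gain = 43/44 = 0.9773.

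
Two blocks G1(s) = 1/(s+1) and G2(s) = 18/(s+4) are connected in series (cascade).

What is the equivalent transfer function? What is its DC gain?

Series: multiply transfer functions. G_eq = 1/(s+1) × 18/(s+4) = 18/((s+1)(s+4)). DC gain = 18/(1×4) = 4.5.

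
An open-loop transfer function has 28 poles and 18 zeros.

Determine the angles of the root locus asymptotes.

n - m = 28 - 18 = 10. Angles: θk = (2k + 1)·180°/10 = 18°, 54°, 90°, 126°, 162°, 198°, 234°, 270°, 306°, 342°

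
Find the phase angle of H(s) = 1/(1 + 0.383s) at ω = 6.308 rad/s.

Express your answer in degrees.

Phase = -arctan(ωτ) = -arctan(6.308 × 0.383) = -67.5°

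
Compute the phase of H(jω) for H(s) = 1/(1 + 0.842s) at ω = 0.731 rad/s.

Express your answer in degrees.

Phase = -arctan(ωτ) = -arctan(0.731 × 0.842) = -31.6°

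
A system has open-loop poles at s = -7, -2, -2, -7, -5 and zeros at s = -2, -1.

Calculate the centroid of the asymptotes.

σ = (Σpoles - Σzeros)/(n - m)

σ = (Σpoles - Σzeros)/(n - m) = (-23 - (-3))/(5 - 2) = -20/3 = -6.67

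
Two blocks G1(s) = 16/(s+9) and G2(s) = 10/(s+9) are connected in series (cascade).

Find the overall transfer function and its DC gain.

Series: multiply transfer functions. G_eq = 16/(s+9) × 10/(s+9) = 160/((s+9)(s+9)). DC gain = 160/(9×9) = 1.9753.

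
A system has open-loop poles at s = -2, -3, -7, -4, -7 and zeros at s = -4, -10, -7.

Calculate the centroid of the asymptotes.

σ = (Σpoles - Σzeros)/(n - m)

σ = (Σpoles - Σzeros)/(n - m) = (-23 - (-21))/(5 - 3) = -2/2 = -1.0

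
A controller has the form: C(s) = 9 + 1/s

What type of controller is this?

This is a Proportional-Integral (PI) controller.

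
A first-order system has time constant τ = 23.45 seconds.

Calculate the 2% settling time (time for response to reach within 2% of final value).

For first-order system, 2% settling time ≈ 4τ = 4 × 23.45 = 93.8 s.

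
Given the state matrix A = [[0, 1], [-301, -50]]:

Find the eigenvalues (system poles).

det(A - λI) = λ² - (-50)λ + 301 = (λ - (-43))(λ - (-7)). Eigenvalues: -43, -7.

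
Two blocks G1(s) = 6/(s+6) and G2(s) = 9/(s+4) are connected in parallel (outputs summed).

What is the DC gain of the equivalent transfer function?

Parallel: G_eq = G1 + G2. DC gain = G1(0) + G2(0) = 6/6 + 9/4 = 1 + 2.25 = 3.25.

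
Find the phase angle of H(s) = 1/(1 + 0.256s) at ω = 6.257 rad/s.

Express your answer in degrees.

Phase = -arctan(ωτ) = -arctan(6.257 × 0.256) = -58.0°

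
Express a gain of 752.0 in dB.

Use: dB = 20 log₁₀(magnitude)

dB = 20 log₁₀(752.0) = 57.5 dB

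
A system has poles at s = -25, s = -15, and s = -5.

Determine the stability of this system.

All poles are in the left half-plane. System is stable.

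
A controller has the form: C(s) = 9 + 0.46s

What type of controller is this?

This is a Proportional-Derivative (PD) controller.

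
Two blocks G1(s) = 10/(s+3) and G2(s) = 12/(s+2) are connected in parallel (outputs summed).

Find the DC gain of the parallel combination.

Parallel: G_eq = G1 + G2. DC gain = G1(0) + G2(0) = 10/3 + 12/2 = 3.3333 + 6 = 9.3333.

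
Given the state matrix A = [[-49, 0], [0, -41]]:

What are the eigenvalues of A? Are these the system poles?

For diagonal matrix, eigenvalues are diagonal entries: λ₁ = -49, λ₂ = -41. Eigenvalues of A = system poles.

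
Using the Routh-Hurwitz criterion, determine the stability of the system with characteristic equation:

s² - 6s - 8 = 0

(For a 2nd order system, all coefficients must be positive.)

Coefficients: 1, -6, -8. b=-6, c=-8 not positive, so system is unstable.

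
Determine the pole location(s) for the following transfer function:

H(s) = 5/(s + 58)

Pole is where denominator = 0: s + 58 = 0, so s = -58.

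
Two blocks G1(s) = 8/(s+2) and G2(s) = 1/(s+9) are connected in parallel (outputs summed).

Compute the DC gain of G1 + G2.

Parallel: G_eq = G1 + G2. DC gain = G1(0) + G2(0) = 8/2 + 1/9 = 4 + 0.1111 = 4.1111.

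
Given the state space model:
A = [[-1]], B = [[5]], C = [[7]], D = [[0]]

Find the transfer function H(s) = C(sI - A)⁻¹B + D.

(sI - A)⁻¹ = 1/(s + 1). H(s) = 7 × 5/(s + 1) + 0 = 35/(s + 1).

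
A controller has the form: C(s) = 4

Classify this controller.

This is a Proportional (P) controller.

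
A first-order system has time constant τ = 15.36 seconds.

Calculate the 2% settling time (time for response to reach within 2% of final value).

For first-order system, 2% settling time ≈ 4τ = 4 × 15.36 = 61.44 s.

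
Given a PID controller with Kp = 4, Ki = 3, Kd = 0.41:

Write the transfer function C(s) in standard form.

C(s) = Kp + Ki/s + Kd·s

Substituting values: C(s) = 4 + 3/s + 0.41s = (0.41s² + 4s + 3)/s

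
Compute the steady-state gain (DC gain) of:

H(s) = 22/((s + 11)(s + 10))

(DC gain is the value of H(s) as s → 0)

DC gain = H(0) = 22/(11 × 10) = 22/110 = 0.2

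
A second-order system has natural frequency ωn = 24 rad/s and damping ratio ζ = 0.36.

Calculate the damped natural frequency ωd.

ωd = ωn√(1 - ζ²) = 24√(1 - 0.36²) = 22.39 rad/s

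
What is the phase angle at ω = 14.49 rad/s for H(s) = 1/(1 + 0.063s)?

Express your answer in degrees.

Phase = -arctan(ωτ) = -arctan(14.49 × 0.063) = -42.4°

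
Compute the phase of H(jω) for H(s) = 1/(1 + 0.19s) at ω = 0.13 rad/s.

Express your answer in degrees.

Phase = -arctan(ωτ) = -arctan(0.13 × 0.19) = -1.4°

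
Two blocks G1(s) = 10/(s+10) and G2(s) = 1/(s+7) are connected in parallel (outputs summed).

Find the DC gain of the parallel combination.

Parallel: G_eq = G1 + G2. DC gain = G1(0) + G2(0) = 10/10 + 1/7 = 1 + 0.1429 = 1.1429.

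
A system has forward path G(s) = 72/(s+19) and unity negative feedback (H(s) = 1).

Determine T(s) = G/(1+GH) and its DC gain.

T(s) = G/(1+GH) = [72/(s+19)] / [1 + 72/(s+19)] = 72/(s+19+72) = 72/(s+91). DC gain = 72/91 = 0.7912.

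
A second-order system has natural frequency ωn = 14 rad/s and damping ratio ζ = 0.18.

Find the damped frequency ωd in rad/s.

ωd = ωn√(1 - ζ²) = 14√(1 - 0.18²) = 13.77 rad/s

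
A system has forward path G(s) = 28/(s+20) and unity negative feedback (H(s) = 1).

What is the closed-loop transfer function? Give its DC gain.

T(s) = G/(1+GH) = [28/(s+20)] / [1 + 28/(s+20)] = 28/(s+20+28) = 28/(s+48). DC gain = 28/48 = 0.5833.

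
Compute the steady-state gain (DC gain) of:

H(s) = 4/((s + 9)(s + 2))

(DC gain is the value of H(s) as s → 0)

DC gain = H(0) = 4/(9 × 2) = 4/18 = 0.2222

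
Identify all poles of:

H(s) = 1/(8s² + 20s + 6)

Discriminant = 20² - 4×8×6 = 400 - 192 = 208 > 0, so two distinct real poles. Using quadratic formula: s = (-20 ± √208)/(2×8) = (-20 ± √208)/16, with √208 ≈ 14.4222. s₁ ≈ -0.3486, s₂ ≈ -2.1514. Poles: s₁ = -0.3486, s₂ = -2.1514.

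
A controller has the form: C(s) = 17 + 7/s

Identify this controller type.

This is a Proportional-Integral (PI) controller.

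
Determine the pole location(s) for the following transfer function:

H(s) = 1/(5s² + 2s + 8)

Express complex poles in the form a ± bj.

Discriminant = 2² - 4×5×8 = 4 - 160 = -156 < 0, so the poles are a complex conjugate pair s = (-2 ± j√156)/(2×5). Real part = -2/(2×5) = -2/10 = -0.2; imaginary part = ±√156/(2×5) ≈ 1.2490. Poles: s = -0.2 ± 1.2490j.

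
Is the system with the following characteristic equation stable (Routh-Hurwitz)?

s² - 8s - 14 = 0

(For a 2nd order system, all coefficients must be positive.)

Coefficients: 1, -8, -14. b=-8, c=-14 not positive, so system is unstable.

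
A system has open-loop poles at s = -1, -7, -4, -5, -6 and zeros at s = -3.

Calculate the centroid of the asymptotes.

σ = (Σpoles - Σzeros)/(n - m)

σ = (Σpoles - Σzeros)/(n - m) = (-23 - (-3))/(5 - 1) = -20/4 = -5.0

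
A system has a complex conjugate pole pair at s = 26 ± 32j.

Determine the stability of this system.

Real part of poles is 26 (> 0, right half-plane). Unstable.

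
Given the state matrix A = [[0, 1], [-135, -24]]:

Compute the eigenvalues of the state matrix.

det(A - λI) = λ² - (-24)λ + 135 = (λ - (-9))(λ - (-15)). Eigenvalues: -9, -15.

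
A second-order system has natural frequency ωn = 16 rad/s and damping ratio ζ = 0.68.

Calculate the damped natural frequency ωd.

ωd = ωn√(1 - ζ²) = 16√(1 - 0.68²) = 11.73 rad/s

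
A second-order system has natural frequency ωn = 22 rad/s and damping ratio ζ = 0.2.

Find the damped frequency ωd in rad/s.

ωd = ωn√(1 - ζ²) = 22√(1 - 0.2²) = 21.56 rad/s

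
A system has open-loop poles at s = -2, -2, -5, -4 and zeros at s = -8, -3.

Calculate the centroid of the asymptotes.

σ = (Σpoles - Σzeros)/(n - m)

σ = (Σpoles - Σzeros)/(n - m) = (-13 - (-11))/(4 - 2) = -2/2 = -1.0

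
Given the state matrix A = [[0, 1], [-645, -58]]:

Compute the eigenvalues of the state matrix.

det(A - λI) = λ² - (-58)λ + 645 = (λ - (-15))(λ - (-43)). Eigenvalues: -15, -43.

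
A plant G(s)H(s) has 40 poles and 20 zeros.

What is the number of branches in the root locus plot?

Root locus has n branches where n = number of poles = 40.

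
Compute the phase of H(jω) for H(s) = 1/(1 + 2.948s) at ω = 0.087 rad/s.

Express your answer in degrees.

Phase = -arctan(ωτ) = -arctan(0.087 × 2.948) = -14.4°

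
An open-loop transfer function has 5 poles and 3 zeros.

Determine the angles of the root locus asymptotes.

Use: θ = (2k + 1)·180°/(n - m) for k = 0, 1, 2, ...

n - m = 5 - 3 = 2. Angles: θk = (2k + 1)·180°/2 = 90°, 270°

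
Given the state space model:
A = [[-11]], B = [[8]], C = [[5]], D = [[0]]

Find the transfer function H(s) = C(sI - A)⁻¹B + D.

(sI - A)⁻¹ = 1/(s + 11). H(s) = 5 × 8/(s + 11) + 0 = 40/(s + 11).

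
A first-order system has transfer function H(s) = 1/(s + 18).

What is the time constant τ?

For H(s) = 1/(s + 1/τ), the pole is at -1/τ = -18, so τ = 1/18 = 0.0556 s.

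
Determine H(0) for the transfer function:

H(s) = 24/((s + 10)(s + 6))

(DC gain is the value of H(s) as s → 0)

DC gain = H(0) = 24/(10 × 6) = 24/60 = 0.4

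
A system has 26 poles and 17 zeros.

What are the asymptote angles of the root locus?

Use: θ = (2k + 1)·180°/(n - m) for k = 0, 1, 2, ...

n - m = 26 - 17 = 9. Angles: θk = (2k + 1)·180°/9 = 20°, 60°, 100°, 140°, 180°, 220°, 260°, 300°, 340°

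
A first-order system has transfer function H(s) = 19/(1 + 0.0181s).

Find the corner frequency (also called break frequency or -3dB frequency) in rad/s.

Corner frequency = 1/τ = 1/0.0181 = 55.249 rad/s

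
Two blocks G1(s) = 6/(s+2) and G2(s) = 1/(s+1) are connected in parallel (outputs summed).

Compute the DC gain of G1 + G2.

Parallel: G_eq = G1 + G2. DC gain = G1(0) + G2(0) = 6/2 + 1/1 = 3 + 1 = 4.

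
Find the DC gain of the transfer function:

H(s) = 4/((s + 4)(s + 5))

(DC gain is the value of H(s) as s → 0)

DC gain = H(0) = 4/(4 × 5) = 4/20 = 0.2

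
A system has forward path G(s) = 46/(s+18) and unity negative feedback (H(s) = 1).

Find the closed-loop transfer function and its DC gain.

T(s) = G/(1+GH) = [46/(s+18)] / [1 + 46/(s+18)] = 46/(s+18+46) = 46/(s+64). DC gain = 46/64 = 0.71875.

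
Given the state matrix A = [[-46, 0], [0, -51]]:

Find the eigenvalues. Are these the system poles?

For diagonal matrix, eigenvalues are diagonal entries: λ₁ = -46, λ₂ = -51. Eigenvalues of A = system poles.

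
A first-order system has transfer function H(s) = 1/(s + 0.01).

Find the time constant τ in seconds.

For H(s) = 1/(s + 1/τ), the pole is at -1/τ = -0.01, so τ = 1/0.01 = 100 s.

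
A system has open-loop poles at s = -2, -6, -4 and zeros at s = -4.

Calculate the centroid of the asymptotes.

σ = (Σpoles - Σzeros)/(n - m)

σ = (Σpoles - Σzeros)/(n - m) = (-12 - (-4))/(3 - 1) = -8/2 = -4.0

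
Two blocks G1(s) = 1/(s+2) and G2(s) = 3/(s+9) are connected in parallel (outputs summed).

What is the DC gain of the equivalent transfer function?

Parallel: G_eq = G1 + G2. DC gain = G1(0) + G2(0) = 1/2 + 3/9 = 0.5 + 0.3333 = 0.8333.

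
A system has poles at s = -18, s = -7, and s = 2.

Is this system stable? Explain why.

Pole(s) at s = 2 are not in the left half-plane. System is unstable.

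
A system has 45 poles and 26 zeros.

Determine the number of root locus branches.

Root locus has n branches where n = number of poles = 45.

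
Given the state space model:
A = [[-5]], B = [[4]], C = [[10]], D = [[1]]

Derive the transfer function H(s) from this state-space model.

(sI - A)⁻¹ = 1/(s + 5). H(s) = 10×4/(s + 5) + 1 = (s + 45)/(s + 5).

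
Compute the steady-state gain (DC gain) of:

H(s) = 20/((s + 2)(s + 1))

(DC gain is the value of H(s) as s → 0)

DC gain = H(0) = 20/(2 × 1) = 20/2 = 10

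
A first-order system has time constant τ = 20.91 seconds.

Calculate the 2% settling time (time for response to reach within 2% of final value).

For first-order system, 2% settling time ≈ 4τ = 4 × 20.91 = 83.64 s.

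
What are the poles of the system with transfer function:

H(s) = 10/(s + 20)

Pole is where denominator = 0: s + 20 = 0, so s = -20.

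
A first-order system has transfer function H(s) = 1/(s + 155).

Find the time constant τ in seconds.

For H(s) = 1/(s + 1/τ), the pole is at -1/τ = -155, so τ = 1/155 = 0.0065 s.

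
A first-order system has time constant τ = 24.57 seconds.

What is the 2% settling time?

For first-order system, 2% settling time ≈ 4τ = 4 × 24.57 = 98.28 s.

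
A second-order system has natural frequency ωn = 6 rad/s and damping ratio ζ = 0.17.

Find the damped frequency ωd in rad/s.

ωd = ωn√(1 - ζ²) = 6√(1 - 0.17²) = 5.91 rad/s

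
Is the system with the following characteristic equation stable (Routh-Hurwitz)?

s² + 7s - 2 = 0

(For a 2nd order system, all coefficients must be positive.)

Coefficients: 1, 7, -2. c=-2 not positive, so system is unstable.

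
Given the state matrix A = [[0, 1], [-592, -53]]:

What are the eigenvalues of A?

det(A - λI) = λ² - (-53)λ + 592 = (λ - (-16))(λ - (-37)). Eigenvalues: -16, -37.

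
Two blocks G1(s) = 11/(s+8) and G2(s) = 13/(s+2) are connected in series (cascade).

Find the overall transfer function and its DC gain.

Series: multiply transfer functions. G_eq = 11/(s+8) × 13/(s+2) = 143/((s+8)(s+2)). DC gain = 143/(8×2) = 8.9375.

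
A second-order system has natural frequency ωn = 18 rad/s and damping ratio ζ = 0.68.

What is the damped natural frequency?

ωd = ωn√(1 - ζ²) = 18√(1 - 0.68²) = 13.2 rad/s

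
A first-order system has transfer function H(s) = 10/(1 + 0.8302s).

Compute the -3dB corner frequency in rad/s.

Corner frequency = 1/τ = 1/0.8302 = 1.205 rad/s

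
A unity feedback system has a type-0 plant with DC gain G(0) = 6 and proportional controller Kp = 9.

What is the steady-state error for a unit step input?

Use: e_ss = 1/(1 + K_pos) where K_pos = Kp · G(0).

K_pos = Kp · G(0) = 9 × 6 = 54. e_ss = 1/(1 + 54) = 0.0182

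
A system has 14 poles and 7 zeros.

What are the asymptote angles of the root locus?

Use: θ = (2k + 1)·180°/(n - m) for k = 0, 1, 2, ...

n - m = 14 - 7 = 7. Angles: θk = (2k + 1)·180°/7 = 25.71°, 77.14°, 128.57°, 180°, 231.43°, 282.86°, 334.29°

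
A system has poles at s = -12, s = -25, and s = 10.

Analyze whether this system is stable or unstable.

Pole(s) at s = 10 are not in the left half-plane. System is unstable.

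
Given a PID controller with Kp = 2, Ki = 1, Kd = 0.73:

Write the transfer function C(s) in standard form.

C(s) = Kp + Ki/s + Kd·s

Substituting values: C(s) = 2 + 1/s + 0.73s = (0.73s² + 2s + 1)/s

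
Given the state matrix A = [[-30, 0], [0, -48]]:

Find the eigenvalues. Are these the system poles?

For diagonal matrix, eigenvalues are diagonal entries: λ₁ = -30, λ₂ = -48. Eigenvalues of A = system poles.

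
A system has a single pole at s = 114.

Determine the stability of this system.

Pole at s = 114 is in the right half-plane. Unstable.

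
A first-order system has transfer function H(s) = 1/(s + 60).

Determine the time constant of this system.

For H(s) = 1/(s + 1/τ), the pole is at -1/τ = -60, so τ = 1/60 = 0.0167 s.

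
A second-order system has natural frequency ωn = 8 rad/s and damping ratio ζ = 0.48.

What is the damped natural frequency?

ωd = ωn√(1 - ζ²) = 8√(1 - 0.48²) = 7.02 rad/s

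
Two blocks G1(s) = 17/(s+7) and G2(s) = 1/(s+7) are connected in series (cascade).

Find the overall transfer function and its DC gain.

Series: multiply transfer functions. G_eq = 17/(s+7) × 1/(s+7) = 17/((s+7)(s+7)). DC gain = 17/(7×7) = 0.3469.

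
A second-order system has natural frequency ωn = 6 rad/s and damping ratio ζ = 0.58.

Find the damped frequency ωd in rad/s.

ωd = ωn√(1 - ζ²) = 6√(1 - 0.58²) = 4.89 rad/s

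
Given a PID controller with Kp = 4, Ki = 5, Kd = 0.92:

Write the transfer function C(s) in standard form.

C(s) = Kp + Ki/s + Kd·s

Substituting values: C(s) = 4 + 5/s + 0.92s = (0.92s² + 4s + 5)/s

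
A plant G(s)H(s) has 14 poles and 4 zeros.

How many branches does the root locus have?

Root locus has n branches where n = number of poles = 14.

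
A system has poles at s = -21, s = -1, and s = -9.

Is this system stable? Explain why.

All poles are in the left half-plane. System is stable.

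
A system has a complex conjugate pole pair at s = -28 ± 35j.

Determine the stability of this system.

Real part of poles is -28 (< 0, left half-plane). Stable.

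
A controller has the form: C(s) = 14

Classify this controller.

This is a Proportional (P) controller.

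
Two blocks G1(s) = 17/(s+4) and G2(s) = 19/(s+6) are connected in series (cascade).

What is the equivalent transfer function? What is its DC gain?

Series: multiply transfer functions. G_eq = 17/(s+4) × 19/(s+6) = 323/((s+4)(s+6)). DC gain = 323/(4×6) = 13.4583.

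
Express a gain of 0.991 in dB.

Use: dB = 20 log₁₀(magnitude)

dB = 20 log₁₀(0.991) = -0.1 dB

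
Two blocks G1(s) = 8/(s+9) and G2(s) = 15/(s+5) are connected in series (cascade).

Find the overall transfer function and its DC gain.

Series: multiply transfer functions. G_eq = 8/(s+9) × 15/(s+5) = 120/((s+9)(s+5)). DC gain = 120/(9×5) = 2.6667.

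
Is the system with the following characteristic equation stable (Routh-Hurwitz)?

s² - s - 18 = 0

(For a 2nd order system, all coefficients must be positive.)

Coefficients: 1, -1, -18. b=-1, c=-18 not positive, so system is unstable.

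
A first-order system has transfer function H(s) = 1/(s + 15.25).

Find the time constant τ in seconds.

For H(s) = 1/(s + 1/τ), the pole is at -1/τ = -15.25, so τ = 1/15.25 = 0.0656 s.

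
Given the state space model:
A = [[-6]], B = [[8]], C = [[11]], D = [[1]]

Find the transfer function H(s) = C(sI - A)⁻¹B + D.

(sI - A)⁻¹ = 1/(s + 6). H(s) = 11×8/(s + 6) + 1 = (s + 94)/(s + 6).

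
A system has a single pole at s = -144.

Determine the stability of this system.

Pole at s = -144 is in the left half-plane. Stable.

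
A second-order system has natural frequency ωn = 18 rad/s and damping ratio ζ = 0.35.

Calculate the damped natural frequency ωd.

ωd = ωn√(1 - ζ²) = 18√(1 - 0.35²) = 16.86 rad/s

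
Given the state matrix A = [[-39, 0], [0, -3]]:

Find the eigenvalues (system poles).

For diagonal matrix, eigenvalues are diagonal entries: λ₁ = -39, λ₂ = -3.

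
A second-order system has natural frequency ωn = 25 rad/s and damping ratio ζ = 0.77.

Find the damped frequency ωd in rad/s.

ωd = ωn√(1 - ζ²) = 25√(1 - 0.77²) = 15.95 rad/s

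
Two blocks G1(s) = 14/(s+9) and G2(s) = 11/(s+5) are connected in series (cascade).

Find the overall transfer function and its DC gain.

Series: multiply transfer functions. G_eq = 14/(s+9) × 11/(s+5) = 154/((s+9)(s+5)). DC gain = 154/(9×5) = 3.4222.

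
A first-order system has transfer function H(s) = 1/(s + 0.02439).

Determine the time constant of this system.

For H(s) = 1/(s + 1/τ), the pole is at -1/τ = -0.02439, so τ = 1/0.02439 = 41 s.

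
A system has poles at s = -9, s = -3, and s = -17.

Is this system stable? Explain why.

All poles are in the left half-plane. System is stable.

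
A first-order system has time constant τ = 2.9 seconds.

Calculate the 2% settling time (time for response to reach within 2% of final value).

For first-order system, 2% settling time ≈ 4τ = 4 × 2.9 = 11.6 s.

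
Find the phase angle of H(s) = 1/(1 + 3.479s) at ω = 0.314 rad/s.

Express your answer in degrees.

Phase = -arctan(ωτ) = -arctan(0.314 × 3.479) = -47.5°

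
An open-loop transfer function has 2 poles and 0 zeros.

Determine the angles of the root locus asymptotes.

n - m = 2 - 0 = 2. Angles: θk = (2k + 1)·180°/2 = 90°, 270°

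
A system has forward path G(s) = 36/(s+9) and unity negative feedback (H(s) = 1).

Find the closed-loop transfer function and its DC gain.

T(s) = G/(1+GH) = [36/(s+9)] / [1 + 36/(s+9)] = 36/(s+9+36) = 36/(s+45). DC gain = 36/45 = 0.8.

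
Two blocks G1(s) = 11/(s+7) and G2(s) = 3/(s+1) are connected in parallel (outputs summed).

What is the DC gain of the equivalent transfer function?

Parallel: G_eq = G1 + G2. DC gain = G1(0) + G2(0) = 11/7 + 3/1 = 1.5714 + 3 = 4.5714.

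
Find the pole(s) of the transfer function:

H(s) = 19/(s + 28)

Pole is where denominator = 0: s + 28 = 0, so s = -28.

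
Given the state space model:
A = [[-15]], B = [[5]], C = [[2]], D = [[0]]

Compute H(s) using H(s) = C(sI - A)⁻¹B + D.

(sI - A)⁻¹ = 1/(s + 15). H(s) = 2 × 5/(s + 15) + 0 = 10/(s + 15).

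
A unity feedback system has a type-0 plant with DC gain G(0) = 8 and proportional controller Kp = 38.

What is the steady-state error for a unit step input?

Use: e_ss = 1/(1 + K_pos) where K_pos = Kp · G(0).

K_pos = Kp · G(0) = 38 × 8 = 304. e_ss = 1/(1 + 304) = 0.0033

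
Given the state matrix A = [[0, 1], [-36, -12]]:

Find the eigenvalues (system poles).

det(A - λI) = λ² - (-12)λ + 36 = (λ - (-6))(λ - (-6)). Eigenvalues: -6, -6.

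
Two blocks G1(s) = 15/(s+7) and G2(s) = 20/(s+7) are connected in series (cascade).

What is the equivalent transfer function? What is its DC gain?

Series: multiply transfer functions. G_eq = 15/(s+7) × 20/(s+7) = 300/((s+7)(s+7)). DC gain = 300/(7×7) = 6.1224.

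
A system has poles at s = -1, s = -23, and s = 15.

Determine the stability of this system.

Pole(s) at s = 15 are not in the left half-plane. System is unstable.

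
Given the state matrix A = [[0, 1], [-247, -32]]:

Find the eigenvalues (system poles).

det(A - λI) = λ² - (-32)λ + 247 = (λ - (-19))(λ - (-13)). Eigenvalues: -19, -13.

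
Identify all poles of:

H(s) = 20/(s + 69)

Pole is where denominator = 0: s + 69 = 0, so s = -69.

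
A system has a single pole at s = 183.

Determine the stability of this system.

Pole at s = 183 is in the right half-plane. Unstable.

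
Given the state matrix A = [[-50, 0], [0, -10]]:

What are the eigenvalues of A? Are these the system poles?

For diagonal matrix, eigenvalues are diagonal entries: λ₁ = -50, λ₂ = -10. Eigenvalues of A = system poles.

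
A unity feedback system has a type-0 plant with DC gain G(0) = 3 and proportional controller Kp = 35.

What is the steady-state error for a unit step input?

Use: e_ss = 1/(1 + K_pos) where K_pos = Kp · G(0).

K_pos = Kp · G(0) = 35 × 3 = 105. e_ss = 1/(1 + 105) = 0.0094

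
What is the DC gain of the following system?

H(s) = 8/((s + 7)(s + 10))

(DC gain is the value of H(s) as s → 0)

DC gain = H(0) = 8/(7 × 10) = 8/70 = 0.1143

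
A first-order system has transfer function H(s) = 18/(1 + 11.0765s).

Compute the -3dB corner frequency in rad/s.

Corner frequency = 1/τ = 1/11.0765 = 0.09 rad/s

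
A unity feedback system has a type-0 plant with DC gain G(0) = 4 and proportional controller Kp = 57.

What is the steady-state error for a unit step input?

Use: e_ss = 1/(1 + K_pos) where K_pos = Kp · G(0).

K_pos = Kp · G(0) = 57 × 4 = 228. e_ss = 1/(1 + 228) = 0.0044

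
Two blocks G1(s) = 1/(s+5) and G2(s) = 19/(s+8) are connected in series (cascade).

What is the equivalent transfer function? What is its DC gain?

Series: multiply transfer functions. G_eq = 1/(s+5) × 19/(s+8) = 19/((s+5)(s+8)). DC gain = 19/(5×8) = 0.475.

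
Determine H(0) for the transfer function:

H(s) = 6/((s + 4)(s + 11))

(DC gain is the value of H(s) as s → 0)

DC gain = H(0) = 6/(4 × 11) = 6/44 = 0.1364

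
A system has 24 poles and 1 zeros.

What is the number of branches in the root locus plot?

Root locus has n branches where n = number of poles = 24.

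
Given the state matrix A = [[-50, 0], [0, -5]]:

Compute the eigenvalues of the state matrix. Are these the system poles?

For diagonal matrix, eigenvalues are diagonal entries: λ₁ = -50, λ₂ = -5. Eigenvalues of A = system poles.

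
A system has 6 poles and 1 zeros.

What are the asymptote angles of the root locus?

n - m = 6 - 1 = 5. Angles: θk = (2k + 1)·180°/5 = 36°, 108°, 180°, 252°, 324°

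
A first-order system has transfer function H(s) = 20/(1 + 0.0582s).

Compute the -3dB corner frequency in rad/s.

Corner frequency = 1/τ = 1/0.0582 = 17.182 rad/s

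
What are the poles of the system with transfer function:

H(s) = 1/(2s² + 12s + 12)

Discriminant = 12² - 4×2×12 = 144 - 96 = 48 > 0, so two distinct real poles. Using quadratic formula: s = (-12 ± √48)/(2×2) = (-12 ± √48)/4, with √48 ≈ 6.9282. s₁ ≈ -1.2679, s₂ ≈ -4.7321. Poles: s₁ = -1.2679, s₂ = -4.7321.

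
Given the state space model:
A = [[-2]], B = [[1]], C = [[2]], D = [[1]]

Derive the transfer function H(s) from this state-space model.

(sI - A)⁻¹ = 1/(s + 2). H(s) = 2×1/(s + 2) + 1 = (s + 4)/(s + 2).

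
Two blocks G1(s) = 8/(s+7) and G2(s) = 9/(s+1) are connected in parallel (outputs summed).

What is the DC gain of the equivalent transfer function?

Parallel: G_eq = G1 + G2. DC gain = G1(0) + G2(0) = 8/7 + 9/1 = 1.1429 + 9 = 10.1429.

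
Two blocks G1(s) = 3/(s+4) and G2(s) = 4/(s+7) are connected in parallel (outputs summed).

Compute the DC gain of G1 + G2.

Parallel: G_eq = G1 + G2. DC gain = G1(0) + G2(0) = 3/4 + 4/7 = 0.75 + 0.5714 = 1.3214.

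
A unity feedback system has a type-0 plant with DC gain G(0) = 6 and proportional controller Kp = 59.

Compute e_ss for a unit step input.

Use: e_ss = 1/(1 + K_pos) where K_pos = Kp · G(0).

K_pos = Kp · G(0) = 59 × 6 = 354. e_ss = 1/(1 + 354) = 0.0028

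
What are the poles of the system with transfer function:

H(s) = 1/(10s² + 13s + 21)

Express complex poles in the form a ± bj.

Discriminant = 13² - 4×10×21 = 169 - 840 = -671 < 0, so the poles are a complex conjugate pair s = (-13 ± j√671)/(2×10). Real part = -13/(2×10) = -13/20 = -0.65; imaginary part = ±√671/(2×10) ≈ 1.2952. Poles: s = -0.65 ± 1.2952j.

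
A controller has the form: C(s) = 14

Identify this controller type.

This is a Proportional (P) controller.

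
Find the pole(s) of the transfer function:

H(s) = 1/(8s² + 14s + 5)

Discriminant = 14² - 4×8×5 = 196 - 160 = 36 > 0, so two distinct real poles. Using quadratic formula: s = (-14 ± √36)/(2×8) = (-14 ± √36)/16, with √36 = 6. s₁ = -8/16 = -0.5, s₂ = -20/16 = -1.25. Poles: s₁ = -0.5, s₂ = -1.25.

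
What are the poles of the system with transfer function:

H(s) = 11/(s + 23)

Pole is where denominator = 0: s + 23 = 0, so s = -23.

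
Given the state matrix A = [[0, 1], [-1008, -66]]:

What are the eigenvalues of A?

det(A - λI) = λ² - (-66)λ + 1008 = (λ - (-24))(λ - (-42)). Eigenvalues: -24, -42.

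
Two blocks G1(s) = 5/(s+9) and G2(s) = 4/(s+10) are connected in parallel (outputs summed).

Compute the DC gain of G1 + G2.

Parallel: G_eq = G1 + G2. DC gain = G1(0) + G2(0) = 5/9 + 4/10 = 0.5556 + 0.4 = 0.9556.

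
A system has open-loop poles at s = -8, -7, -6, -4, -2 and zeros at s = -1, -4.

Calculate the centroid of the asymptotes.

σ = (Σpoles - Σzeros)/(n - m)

σ = (Σpoles - Σzeros)/(n - m) = (-27 - (-5))/(5 - 2) = -22/3 = -7.33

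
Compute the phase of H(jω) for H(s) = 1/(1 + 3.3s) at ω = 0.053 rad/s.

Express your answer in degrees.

Phase = -arctan(ωτ) = -arctan(0.053 × 3.3) = -9.9°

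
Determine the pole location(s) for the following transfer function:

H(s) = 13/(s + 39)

Pole is where denominator = 0: s + 39 = 0, so s = -39.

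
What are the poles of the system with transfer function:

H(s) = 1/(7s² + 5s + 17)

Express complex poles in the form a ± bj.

Discriminant = 5² - 4×7×17 = 25 - 476 = -451 < 0, so the poles are a complex conjugate pair s = (-5 ± j√451)/(2×7). Real part = -5/(2×7) = -5/14 ≈ -0.3571; imaginary part = ±√451/(2×7) ≈ 1.5169. Poles: s = -0.3571 ± 1.5169j.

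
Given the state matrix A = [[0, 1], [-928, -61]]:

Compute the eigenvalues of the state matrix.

det(A - λI) = λ² - (-61)λ + 928 = (λ - (-29))(λ - (-32)). Eigenvalues: -29, -32.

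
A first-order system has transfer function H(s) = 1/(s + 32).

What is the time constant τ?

For H(s) = 1/(s + 1/τ), the pole is at -1/τ = -32, so τ = 1/32 = 0.03125 s.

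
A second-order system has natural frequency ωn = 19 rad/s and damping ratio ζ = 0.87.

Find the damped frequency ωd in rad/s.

ωd = ωn√(1 - ζ²) = 19√(1 - 0.87²) = 9.37 rad/s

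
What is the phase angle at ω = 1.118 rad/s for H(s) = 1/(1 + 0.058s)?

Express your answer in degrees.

Phase = -arctan(ωτ) = -arctan(1.118 × 0.058) = -3.7°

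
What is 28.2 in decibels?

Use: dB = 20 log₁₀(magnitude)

dB = 20 log₁₀(28.2) = 29.0 dB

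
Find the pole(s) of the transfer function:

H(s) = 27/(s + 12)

Pole is where denominator = 0: s + 12 = 0, so s = -12.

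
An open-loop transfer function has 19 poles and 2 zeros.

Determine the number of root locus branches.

Root locus has n branches where n = number of poles = 19.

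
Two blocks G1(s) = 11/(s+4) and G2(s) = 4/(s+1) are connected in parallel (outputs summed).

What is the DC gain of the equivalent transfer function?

Parallel: G_eq = G1 + G2. DC gain = G1(0) + G2(0) = 11/4 + 4/1 = 2.75 + 4 = 6.75.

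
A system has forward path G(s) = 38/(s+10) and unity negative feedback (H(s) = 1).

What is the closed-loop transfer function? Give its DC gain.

T(s) = G/(1+GH) = [38/(s+10)] / [1 + 38/(s+10)] = 38/(s+10+38) = 38/(s+48). DC gain = 38/48 = 0.7917.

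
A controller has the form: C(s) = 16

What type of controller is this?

This is a Proportional (P) controller.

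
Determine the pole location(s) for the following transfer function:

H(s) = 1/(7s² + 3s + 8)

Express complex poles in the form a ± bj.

Discriminant = 3² - 4×7×8 = 9 - 224 = -215 < 0, so the poles are a complex conjugate pair s = (-3 ± j√215)/(2×7). Real part = -3/(2×7) = -3/14 ≈ -0.2143; imaginary part = ±√215/(2×7) ≈ 1.0473. Poles: s = -0.2143 ± 1.0473j.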